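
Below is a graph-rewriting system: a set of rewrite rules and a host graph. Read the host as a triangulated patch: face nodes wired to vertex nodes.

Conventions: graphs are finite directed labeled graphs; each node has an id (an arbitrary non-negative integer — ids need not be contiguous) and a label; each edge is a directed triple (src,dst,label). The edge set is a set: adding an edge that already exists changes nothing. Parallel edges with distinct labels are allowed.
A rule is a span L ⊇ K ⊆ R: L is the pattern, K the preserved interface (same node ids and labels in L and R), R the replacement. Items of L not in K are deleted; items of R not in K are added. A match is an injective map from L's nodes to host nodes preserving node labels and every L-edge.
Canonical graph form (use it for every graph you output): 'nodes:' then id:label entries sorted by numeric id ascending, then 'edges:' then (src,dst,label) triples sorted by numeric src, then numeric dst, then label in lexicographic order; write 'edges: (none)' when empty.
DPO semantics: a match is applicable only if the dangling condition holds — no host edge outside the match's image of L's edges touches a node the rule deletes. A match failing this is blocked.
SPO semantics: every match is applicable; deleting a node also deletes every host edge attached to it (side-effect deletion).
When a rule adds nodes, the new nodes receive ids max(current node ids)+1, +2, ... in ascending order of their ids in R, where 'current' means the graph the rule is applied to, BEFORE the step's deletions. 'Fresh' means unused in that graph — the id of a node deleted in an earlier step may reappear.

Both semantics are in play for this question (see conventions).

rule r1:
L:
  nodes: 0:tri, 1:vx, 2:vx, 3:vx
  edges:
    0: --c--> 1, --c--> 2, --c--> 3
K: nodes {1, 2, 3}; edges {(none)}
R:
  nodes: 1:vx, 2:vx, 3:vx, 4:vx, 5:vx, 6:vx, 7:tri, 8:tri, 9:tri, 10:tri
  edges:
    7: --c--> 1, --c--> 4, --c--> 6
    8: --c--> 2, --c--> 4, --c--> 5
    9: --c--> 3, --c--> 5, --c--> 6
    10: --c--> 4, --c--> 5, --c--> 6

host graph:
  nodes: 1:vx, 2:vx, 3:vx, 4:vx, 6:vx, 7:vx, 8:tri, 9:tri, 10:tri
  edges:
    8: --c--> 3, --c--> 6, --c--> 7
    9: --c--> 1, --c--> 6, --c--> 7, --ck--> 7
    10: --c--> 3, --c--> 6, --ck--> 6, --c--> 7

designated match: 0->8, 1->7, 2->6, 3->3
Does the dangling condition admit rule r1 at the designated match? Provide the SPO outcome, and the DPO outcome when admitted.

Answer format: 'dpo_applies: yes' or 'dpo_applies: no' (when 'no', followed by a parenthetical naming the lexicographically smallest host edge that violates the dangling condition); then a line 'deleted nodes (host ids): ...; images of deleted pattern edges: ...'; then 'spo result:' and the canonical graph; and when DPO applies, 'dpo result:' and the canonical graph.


dpo_applies: yes
deleted nodes (host ids): 8; images of deleted pattern edges: (8,3,c); (8,6,c); (8,7,c)
spo result:
nodes: 1:vx, 2:vx, 3:vx, 4:vx, 6:vx, 7:vx, 9:tri, 10:tri, 11:vx, 12:vx, 13:vx, 14:tri, 15:tri, 16:tri, 17:tri
edges: (9,1,c); (9,6,c); (9,7,c); (9,7,ck); (10,3,c); (10,6,c); (10,6,ck); (10,7,c); (14,7,c); (14,11,c); (14,13,c); (15,6,c); (15,11,c); (15,12,c); (16,3,c); (16,12,c); (16,13,c); (17,11,c); (17,12,c); (17,13,c)
dpo result:
nodes: 1:vx, 2:vx, 3:vx, 4:vx, 6:vx, 7:vx, 9:tri, 10:tri, 11:vx, 12:vx, 13:vx, 14:tri, 15:tri, 16:tri, 17:tri
edges: (9,1,c); (9,6,c); (9,7,c); (9,7,ck); (10,3,c); (10,6,c); (10,6,ck); (10,7,c); (14,7,c); (14,11,c); (14,13,c); (15,6,c); (15,11,c); (15,12,c); (16,3,c); (16,12,c); (16,13,c); (17,11,c); (17,12,c); (17,13,c)


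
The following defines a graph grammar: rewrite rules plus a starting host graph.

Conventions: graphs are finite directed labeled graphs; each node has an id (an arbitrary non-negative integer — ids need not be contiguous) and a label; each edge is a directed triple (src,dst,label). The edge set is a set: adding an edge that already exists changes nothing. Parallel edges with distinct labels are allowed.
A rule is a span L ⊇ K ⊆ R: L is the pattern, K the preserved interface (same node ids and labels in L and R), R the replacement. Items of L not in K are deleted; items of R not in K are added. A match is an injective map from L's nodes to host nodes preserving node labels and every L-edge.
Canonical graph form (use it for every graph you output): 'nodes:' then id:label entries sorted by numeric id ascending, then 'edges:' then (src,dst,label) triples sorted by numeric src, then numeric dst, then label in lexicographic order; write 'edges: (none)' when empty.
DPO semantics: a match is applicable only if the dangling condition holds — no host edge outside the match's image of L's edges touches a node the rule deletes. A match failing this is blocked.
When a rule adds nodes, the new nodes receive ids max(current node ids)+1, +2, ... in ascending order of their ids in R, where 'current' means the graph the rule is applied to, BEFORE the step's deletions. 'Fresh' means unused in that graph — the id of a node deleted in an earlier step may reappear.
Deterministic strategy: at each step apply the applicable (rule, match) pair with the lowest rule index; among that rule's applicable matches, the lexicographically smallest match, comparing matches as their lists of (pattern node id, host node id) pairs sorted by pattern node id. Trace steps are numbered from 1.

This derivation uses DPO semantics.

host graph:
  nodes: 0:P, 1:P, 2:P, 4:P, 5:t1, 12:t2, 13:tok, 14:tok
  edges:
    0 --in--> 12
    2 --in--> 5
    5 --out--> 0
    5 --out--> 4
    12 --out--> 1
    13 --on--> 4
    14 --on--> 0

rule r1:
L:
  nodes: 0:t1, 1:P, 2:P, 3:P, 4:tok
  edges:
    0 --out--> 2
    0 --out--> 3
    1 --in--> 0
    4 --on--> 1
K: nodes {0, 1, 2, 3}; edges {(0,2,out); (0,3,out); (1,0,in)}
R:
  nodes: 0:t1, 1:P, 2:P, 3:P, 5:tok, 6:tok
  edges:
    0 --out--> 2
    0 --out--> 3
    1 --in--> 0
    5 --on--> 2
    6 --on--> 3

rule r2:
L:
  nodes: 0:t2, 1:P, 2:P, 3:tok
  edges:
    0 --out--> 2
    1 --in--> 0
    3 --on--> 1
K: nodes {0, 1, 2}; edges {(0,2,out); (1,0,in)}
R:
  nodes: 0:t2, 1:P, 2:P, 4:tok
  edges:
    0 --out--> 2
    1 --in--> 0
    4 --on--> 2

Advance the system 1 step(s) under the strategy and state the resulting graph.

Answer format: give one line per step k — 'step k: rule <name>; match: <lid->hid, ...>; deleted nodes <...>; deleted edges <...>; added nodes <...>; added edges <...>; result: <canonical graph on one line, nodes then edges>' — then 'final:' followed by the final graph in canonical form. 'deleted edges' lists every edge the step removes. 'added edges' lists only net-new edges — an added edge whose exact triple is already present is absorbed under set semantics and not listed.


step 1: rule r2; match: 0->12, 1->0, 2->1, 3->14; deleted nodes 14; deleted edges (14,0,on); added nodes 15; added edges (15,1,on); result: nodes: 0:P, 1:P, 2:P, 4:P, 5:t1, 12:t2, 13:tok, 15:tok edges: (0,12,in); (2,5,in); (5,0,out); (5,4,out); (12,1,out); (13,4,on); (15,1,on)
final:
nodes: 0:P, 1:P, 2:P, 4:P, 5:t1, 12:t2, 13:tok, 15:tok
edges: (0,12,in); (2,5,in); (5,0,out); (5,4,out); (12,1,out); (13,4,on); (15,1,on)


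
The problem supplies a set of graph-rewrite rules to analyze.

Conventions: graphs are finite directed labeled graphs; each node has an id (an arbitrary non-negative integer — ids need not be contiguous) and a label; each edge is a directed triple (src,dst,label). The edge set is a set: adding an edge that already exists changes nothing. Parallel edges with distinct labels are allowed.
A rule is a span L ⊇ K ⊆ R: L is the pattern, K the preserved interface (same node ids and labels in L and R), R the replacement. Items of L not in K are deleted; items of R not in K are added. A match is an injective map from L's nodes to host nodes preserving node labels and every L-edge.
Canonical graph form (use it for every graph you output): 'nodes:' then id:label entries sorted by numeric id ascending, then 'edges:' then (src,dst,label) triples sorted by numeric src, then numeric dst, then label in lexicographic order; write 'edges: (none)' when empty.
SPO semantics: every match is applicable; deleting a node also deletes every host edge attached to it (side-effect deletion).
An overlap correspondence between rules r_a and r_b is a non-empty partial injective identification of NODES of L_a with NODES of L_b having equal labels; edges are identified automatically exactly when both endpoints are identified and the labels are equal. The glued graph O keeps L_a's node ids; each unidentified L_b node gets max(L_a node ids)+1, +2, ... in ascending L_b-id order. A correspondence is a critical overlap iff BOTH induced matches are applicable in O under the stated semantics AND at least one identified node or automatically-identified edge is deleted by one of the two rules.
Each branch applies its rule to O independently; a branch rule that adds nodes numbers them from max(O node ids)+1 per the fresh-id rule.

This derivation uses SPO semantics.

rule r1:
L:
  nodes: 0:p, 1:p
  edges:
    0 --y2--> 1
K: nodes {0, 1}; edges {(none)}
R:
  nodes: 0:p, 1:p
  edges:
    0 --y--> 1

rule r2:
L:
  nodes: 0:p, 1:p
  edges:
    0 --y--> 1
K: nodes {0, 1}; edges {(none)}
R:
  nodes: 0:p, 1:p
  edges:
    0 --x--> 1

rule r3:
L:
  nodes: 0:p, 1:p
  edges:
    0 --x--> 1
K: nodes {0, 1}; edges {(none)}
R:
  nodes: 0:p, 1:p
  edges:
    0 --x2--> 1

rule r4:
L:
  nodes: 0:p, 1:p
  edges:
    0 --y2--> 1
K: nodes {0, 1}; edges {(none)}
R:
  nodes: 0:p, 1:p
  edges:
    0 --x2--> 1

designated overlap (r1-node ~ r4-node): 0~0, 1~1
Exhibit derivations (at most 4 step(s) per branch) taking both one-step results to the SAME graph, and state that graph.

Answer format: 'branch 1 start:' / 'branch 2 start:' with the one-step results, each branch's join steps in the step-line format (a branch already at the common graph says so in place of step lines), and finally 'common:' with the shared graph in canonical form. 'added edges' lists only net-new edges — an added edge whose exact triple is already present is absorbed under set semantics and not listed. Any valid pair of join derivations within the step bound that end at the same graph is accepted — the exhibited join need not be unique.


branch 1 start:
nodes: 0:p, 1:p
edges: (0,1,y)
branch 2 start:
nodes: 0:p, 1:p
edges: (0,1,x2)
branch 1 step 1: rule r2; match: 0->0, 1->1; deleted nodes (none); deleted edges (0,1,y); added nodes (none); added edges (0,1,x); result: nodes: 0:p, 1:p edges: (0,1,x)
branch 1 step 2: rule r3; match: 0->0, 1->1; deleted nodes (none); deleted edges (0,1,x); added nodes (none); added edges (0,1,x2); result: nodes: 0:p, 1:p edges: (0,1,x2)
branch 2: already at the common graph (0 steps)
common:
nodes: 0:p, 1:p
edges: (0,1,x2)


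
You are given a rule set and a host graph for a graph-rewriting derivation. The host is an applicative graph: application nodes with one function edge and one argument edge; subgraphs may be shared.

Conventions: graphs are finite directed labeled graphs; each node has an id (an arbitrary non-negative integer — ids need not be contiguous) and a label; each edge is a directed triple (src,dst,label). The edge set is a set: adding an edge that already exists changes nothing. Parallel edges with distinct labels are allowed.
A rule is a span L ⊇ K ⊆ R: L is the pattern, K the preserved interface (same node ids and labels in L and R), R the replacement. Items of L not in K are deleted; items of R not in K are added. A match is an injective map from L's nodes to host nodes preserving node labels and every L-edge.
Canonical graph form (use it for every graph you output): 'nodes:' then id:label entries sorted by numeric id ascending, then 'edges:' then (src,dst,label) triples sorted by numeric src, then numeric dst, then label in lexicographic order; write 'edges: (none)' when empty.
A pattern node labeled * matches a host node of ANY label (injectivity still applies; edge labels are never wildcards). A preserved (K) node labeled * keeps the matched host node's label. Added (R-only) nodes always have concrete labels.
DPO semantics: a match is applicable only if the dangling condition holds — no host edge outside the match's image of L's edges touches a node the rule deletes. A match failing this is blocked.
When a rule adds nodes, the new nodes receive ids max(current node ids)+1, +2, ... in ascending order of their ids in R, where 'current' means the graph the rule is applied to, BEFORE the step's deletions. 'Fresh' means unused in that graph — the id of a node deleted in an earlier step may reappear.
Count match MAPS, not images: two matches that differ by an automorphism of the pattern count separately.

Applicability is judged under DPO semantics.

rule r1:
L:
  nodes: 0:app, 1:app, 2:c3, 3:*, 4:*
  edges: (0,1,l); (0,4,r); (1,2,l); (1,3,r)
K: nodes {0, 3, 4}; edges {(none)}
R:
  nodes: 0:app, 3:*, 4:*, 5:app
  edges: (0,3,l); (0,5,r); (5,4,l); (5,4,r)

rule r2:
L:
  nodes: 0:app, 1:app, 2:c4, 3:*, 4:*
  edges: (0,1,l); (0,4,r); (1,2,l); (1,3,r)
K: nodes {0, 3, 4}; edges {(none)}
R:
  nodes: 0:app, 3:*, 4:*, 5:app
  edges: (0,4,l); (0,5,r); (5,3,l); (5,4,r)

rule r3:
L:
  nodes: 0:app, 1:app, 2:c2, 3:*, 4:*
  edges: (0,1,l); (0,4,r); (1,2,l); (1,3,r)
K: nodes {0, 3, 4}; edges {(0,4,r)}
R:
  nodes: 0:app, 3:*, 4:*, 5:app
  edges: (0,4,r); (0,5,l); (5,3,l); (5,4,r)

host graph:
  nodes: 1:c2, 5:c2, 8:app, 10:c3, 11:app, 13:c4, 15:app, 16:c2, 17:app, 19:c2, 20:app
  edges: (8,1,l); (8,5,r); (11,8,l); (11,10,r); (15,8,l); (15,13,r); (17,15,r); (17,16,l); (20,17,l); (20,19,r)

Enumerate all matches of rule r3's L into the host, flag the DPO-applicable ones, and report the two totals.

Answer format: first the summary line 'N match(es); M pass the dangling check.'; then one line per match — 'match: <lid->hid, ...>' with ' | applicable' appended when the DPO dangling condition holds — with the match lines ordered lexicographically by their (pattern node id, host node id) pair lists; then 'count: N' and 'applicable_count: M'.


3 match(es); 1 pass the dangling check.
match: 0->11, 1->8, 2->1, 3->5, 4->10
match: 0->15, 1->8, 2->1, 3->5, 4->13
match: 0->20, 1->17, 2->16, 3->15, 4->19 | applicable
count: 3
applicable_count: 1


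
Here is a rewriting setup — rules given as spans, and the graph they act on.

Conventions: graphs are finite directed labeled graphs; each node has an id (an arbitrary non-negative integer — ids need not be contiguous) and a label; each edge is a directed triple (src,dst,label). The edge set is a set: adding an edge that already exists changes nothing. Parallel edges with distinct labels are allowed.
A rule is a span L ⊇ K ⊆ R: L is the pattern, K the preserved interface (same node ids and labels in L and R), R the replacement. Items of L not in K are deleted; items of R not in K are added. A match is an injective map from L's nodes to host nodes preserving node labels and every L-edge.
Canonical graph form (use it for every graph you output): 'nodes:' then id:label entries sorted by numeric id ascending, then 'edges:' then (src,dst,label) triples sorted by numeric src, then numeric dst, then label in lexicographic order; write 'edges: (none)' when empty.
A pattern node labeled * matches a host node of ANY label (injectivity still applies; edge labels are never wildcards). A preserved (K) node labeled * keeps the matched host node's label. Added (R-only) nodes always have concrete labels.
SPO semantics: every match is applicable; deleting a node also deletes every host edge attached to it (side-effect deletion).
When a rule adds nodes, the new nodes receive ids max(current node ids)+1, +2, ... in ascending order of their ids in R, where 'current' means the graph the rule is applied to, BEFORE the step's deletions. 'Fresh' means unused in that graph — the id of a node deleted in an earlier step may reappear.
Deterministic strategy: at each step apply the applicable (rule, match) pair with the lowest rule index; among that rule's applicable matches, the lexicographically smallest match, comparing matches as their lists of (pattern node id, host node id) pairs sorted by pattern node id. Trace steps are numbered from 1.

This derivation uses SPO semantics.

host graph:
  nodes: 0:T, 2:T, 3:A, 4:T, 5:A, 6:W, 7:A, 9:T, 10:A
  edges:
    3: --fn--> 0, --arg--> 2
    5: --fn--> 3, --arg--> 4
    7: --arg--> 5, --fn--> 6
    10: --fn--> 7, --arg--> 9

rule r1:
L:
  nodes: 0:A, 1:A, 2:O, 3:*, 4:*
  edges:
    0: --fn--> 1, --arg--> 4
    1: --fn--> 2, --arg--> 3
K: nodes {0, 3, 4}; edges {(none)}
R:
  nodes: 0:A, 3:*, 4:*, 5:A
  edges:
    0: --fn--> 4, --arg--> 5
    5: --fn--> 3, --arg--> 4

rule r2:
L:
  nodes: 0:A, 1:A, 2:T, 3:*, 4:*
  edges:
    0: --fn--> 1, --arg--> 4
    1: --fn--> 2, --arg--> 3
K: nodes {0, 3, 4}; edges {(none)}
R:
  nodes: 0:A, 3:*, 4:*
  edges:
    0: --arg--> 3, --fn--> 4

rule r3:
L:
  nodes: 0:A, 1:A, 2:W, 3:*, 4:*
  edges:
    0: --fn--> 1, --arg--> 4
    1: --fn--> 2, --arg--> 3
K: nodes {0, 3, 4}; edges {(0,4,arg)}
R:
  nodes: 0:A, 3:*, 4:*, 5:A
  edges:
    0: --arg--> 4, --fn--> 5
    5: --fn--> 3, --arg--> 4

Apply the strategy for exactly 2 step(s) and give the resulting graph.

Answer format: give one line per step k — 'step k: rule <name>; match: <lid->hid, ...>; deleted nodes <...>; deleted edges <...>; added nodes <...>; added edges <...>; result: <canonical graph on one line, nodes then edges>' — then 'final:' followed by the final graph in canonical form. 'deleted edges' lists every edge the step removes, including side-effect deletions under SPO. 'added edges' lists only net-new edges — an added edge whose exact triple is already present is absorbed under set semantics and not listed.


step 1: rule r2; match: 0->5, 1->3, 2->0, 3->2, 4->4; deleted nodes 0, 3; deleted edges (3,0,fn); (3,2,arg); (5,3,fn); (5,4,arg); added nodes (none); added edges (5,2,arg); (5,4,fn); result: nodes: 2:T, 4:T, 5:A, 6:W, 7:A, 9:T, 10:A edges: (5,2,arg); (5,4,fn); (7,5,arg); (7,6,fn); (10,7,fn); (10,9,arg)
step 2: rule r3; match: 0->10, 1->7, 2->6, 3->5, 4->9; deleted nodes 6, 7; deleted edges (7,5,arg); (7,6,fn); (10,7,fn); added nodes 11; added edges (10,11,fn); (11,5,fn); (11,9,arg); result: nodes: 2:T, 4:T, 5:A, 9:T, 10:A, 11:A edges: (5,2,arg); (5,4,fn); (10,9,arg); (10,11,fn); (11,5,fn); (11,9,arg)
final:
nodes: 2:T, 4:T, 5:A, 9:T, 10:A, 11:A
edges: (5,2,arg); (5,4,fn); (10,9,arg); (10,11,fn); (11,5,fn); (11,9,arg)


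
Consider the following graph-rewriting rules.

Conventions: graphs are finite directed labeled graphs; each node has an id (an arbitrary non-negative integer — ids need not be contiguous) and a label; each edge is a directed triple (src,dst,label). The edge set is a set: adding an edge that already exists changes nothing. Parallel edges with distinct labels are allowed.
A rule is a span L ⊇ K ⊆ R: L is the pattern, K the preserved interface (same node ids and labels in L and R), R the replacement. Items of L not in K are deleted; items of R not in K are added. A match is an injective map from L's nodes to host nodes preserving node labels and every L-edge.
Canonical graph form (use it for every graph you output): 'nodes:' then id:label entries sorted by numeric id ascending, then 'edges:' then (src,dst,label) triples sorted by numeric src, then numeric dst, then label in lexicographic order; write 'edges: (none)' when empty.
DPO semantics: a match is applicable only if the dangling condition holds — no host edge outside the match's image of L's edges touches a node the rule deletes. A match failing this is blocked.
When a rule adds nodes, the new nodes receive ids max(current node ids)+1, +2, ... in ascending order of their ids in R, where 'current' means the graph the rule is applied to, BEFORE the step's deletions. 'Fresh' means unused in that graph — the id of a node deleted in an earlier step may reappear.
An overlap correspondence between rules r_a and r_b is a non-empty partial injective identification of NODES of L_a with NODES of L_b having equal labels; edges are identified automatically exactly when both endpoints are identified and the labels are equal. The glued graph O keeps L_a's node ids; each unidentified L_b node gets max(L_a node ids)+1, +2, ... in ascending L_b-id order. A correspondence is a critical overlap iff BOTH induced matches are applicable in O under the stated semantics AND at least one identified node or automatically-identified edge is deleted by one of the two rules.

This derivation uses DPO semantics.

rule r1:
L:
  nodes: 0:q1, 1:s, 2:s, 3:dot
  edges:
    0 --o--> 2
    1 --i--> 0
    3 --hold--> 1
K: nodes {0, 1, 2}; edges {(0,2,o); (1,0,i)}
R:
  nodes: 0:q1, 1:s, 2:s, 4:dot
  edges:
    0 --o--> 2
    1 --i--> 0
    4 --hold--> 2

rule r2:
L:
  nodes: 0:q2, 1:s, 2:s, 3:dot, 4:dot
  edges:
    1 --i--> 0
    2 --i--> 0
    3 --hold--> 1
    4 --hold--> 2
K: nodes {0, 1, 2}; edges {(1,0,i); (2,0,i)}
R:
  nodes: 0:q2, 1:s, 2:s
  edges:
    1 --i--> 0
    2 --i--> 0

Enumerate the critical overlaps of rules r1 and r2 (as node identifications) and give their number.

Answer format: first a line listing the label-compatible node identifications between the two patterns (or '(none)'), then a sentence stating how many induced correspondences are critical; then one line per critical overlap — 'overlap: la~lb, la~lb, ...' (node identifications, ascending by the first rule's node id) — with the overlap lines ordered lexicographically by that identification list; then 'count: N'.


label-compatible node identifications between L(r1) and L(r2): 1~1, 1~2, 2~1, 2~2, 3~3, 3~4
4 of the induced correspondences are critical overlaps of r1 and r2.
overlap: 1~1, 2~2, 3~3
overlap: 1~1, 3~3
overlap: 1~2, 2~1, 3~4
overlap: 1~2, 3~4
count: 4


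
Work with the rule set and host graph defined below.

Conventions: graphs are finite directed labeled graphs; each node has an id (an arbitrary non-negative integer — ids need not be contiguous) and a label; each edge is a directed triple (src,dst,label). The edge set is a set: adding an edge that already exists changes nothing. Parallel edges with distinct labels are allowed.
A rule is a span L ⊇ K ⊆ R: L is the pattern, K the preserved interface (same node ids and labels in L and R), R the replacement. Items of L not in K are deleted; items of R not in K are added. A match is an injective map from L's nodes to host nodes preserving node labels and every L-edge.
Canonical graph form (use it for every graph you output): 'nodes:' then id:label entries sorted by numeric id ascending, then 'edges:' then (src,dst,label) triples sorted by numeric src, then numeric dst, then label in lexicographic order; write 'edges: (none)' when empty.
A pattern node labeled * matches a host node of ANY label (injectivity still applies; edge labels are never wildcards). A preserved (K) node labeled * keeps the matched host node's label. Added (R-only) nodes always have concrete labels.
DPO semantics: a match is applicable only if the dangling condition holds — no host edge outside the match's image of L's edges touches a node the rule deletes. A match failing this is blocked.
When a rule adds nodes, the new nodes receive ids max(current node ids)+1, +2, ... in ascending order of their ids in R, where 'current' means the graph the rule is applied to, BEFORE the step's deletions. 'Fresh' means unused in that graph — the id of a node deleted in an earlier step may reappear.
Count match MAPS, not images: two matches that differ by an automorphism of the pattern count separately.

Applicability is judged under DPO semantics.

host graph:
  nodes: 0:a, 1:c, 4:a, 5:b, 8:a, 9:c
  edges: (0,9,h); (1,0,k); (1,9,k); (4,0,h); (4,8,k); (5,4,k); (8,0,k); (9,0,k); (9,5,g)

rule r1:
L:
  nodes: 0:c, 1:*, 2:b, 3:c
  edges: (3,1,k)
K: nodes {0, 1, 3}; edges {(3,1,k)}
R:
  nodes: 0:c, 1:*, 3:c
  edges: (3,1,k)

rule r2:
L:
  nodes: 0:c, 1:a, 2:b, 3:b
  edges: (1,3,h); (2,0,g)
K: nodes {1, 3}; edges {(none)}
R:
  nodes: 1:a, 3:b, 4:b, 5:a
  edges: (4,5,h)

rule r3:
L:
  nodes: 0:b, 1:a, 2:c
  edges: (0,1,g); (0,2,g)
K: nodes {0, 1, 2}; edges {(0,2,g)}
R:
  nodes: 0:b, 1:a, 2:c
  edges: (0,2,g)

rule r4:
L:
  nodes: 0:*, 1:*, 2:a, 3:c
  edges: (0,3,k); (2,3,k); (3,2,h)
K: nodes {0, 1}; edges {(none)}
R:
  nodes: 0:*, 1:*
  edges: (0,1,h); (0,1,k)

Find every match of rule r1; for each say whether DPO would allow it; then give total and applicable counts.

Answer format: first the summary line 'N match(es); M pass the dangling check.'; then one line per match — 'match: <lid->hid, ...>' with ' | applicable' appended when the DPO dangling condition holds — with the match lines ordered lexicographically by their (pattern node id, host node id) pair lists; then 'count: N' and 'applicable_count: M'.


2 match(es); 0 pass the dangling check.
match: 0->1, 1->0, 2->5, 3->9
match: 0->9, 1->0, 2->5, 3->1
count: 2
applicable_count: 0


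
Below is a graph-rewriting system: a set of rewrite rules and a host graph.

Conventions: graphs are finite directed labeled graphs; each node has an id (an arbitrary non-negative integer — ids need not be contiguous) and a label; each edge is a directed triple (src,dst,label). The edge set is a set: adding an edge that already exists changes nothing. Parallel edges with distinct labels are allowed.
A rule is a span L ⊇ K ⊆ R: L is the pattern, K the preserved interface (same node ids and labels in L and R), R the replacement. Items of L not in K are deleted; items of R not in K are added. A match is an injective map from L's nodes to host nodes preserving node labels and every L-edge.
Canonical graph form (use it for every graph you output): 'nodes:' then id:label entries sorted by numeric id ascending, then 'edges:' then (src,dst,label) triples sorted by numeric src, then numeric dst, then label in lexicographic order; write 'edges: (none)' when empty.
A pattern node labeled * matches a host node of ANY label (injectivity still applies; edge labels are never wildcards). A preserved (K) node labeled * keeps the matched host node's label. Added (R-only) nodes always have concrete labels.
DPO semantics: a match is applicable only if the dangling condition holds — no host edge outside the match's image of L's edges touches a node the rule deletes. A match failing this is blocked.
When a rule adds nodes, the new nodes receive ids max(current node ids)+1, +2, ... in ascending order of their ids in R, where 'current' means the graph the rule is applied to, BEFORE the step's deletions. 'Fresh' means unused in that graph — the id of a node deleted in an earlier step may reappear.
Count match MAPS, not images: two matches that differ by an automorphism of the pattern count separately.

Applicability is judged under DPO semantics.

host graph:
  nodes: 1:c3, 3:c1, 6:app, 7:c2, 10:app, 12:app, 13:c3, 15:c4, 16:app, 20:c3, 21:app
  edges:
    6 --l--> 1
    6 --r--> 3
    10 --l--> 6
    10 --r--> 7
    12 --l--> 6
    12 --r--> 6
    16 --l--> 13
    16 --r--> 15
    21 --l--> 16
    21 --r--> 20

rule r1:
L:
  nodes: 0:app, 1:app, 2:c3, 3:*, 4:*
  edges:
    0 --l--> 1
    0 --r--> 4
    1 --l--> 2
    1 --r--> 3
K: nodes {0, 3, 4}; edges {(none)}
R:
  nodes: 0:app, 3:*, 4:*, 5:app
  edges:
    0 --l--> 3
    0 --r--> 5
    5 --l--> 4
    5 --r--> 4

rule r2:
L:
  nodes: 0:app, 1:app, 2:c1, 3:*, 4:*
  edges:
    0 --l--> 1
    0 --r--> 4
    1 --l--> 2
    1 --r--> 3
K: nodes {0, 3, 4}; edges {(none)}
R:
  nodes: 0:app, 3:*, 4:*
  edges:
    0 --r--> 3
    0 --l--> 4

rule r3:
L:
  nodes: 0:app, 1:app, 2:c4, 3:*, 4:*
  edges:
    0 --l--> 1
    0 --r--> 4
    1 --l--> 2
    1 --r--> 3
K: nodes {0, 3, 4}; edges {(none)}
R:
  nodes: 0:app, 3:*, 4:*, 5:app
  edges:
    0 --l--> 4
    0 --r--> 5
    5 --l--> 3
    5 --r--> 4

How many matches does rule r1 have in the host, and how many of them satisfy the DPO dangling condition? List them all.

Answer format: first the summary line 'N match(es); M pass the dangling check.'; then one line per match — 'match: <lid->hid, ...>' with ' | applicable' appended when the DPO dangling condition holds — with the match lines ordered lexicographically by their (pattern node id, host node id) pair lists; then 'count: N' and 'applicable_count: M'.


2 match(es); 1 pass the dangling check.
match: 0->10, 1->6, 2->1, 3->3, 4->7
match: 0->21, 1->16, 2->13, 3->15, 4->20 | applicable
count: 2
applicable_count: 1


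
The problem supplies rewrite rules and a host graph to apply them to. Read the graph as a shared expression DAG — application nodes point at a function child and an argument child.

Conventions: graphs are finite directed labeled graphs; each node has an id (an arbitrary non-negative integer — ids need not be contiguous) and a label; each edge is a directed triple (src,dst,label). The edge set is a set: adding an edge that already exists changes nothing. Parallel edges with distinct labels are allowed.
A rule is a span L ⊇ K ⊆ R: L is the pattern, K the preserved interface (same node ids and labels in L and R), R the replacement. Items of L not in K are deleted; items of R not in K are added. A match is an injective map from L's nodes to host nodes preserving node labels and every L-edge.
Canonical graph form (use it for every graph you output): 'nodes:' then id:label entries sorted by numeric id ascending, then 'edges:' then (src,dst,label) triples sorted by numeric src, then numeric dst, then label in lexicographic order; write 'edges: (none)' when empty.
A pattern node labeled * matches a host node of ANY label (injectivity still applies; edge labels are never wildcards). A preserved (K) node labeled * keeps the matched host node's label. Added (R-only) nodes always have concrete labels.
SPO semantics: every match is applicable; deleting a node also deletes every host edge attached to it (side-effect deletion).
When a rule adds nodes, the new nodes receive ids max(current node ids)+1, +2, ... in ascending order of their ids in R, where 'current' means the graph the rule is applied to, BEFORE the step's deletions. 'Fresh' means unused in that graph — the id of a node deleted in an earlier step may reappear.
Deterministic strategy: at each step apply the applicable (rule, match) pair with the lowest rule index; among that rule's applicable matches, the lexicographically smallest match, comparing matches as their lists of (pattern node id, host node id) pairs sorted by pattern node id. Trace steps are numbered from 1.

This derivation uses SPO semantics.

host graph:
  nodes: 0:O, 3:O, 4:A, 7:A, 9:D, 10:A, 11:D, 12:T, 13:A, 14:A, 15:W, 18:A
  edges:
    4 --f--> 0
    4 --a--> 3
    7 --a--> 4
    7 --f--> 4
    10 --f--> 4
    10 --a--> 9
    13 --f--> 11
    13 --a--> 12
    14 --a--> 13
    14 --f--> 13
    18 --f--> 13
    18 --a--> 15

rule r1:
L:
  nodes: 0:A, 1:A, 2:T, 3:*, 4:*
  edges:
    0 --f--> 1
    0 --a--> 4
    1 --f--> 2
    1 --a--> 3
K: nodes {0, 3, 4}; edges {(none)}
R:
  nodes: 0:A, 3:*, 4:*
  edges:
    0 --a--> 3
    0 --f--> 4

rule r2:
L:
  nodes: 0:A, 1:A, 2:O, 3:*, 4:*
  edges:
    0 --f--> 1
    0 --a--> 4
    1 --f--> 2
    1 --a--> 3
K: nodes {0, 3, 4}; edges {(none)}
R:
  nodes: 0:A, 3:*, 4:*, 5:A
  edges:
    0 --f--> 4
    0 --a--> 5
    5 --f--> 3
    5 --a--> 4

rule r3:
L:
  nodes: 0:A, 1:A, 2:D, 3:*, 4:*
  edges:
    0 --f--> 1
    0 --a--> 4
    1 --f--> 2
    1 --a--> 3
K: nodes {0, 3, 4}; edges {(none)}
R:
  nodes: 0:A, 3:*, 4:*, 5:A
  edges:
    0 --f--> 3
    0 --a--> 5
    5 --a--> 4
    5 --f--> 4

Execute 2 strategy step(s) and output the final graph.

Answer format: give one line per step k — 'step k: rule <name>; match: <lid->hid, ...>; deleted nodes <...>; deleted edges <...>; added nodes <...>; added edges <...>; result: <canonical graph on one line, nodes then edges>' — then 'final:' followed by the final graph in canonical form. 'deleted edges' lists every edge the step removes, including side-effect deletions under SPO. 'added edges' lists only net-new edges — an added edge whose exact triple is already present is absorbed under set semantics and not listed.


step 1: rule r2; match: 0->10, 1->4, 2->0, 3->3, 4->9; deleted nodes 0, 4; deleted edges (4,0,f); (4,3,a); (7,4,a); (7,4,f); (10,4,f); (10,9,a); added nodes 19; added edges (10,9,f); (10,19,a); (19,3,f); (19,9,a); result: nodes: 3:O, 7:A, 9:D, 10:A, 11:D, 12:T, 13:A, 14:A, 15:W, 18:A, 19:A edges: (10,9,f); (10,19,a); (13,11,f); (13,12,a); (14,13,a); (14,13,f); (18,13,f); (18,15,a); (19,3,f); (19,9,a)
step 2: rule r3; match: 0->18, 1->13, 2->11, 3->12, 4->15; deleted nodes 11, 13; deleted edges (13,11,f); (13,12,a); (14,13,a); (14,13,f); (18,13,f); (18,15,a); added nodes 20; added edges (18,12,f); (18,20,a); (20,15,a); (20,15,f); result: nodes: 3:O, 7:A, 9:D, 10:A, 12:T, 14:A, 15:W, 18:A, 19:A, 20:A edges: (10,9,f); (10,19,a); (18,12,f); (18,20,a); (19,3,f); (19,9,a); (20,15,a); (20,15,f)
final:
nodes: 3:O, 7:A, 9:D, 10:A, 12:T, 14:A, 15:W, 18:A, 19:A, 20:A
edges: (10,9,f); (10,19,a); (18,12,f); (18,20,a); (19,3,f); (19,9,a); (20,15,a); (20,15,f)


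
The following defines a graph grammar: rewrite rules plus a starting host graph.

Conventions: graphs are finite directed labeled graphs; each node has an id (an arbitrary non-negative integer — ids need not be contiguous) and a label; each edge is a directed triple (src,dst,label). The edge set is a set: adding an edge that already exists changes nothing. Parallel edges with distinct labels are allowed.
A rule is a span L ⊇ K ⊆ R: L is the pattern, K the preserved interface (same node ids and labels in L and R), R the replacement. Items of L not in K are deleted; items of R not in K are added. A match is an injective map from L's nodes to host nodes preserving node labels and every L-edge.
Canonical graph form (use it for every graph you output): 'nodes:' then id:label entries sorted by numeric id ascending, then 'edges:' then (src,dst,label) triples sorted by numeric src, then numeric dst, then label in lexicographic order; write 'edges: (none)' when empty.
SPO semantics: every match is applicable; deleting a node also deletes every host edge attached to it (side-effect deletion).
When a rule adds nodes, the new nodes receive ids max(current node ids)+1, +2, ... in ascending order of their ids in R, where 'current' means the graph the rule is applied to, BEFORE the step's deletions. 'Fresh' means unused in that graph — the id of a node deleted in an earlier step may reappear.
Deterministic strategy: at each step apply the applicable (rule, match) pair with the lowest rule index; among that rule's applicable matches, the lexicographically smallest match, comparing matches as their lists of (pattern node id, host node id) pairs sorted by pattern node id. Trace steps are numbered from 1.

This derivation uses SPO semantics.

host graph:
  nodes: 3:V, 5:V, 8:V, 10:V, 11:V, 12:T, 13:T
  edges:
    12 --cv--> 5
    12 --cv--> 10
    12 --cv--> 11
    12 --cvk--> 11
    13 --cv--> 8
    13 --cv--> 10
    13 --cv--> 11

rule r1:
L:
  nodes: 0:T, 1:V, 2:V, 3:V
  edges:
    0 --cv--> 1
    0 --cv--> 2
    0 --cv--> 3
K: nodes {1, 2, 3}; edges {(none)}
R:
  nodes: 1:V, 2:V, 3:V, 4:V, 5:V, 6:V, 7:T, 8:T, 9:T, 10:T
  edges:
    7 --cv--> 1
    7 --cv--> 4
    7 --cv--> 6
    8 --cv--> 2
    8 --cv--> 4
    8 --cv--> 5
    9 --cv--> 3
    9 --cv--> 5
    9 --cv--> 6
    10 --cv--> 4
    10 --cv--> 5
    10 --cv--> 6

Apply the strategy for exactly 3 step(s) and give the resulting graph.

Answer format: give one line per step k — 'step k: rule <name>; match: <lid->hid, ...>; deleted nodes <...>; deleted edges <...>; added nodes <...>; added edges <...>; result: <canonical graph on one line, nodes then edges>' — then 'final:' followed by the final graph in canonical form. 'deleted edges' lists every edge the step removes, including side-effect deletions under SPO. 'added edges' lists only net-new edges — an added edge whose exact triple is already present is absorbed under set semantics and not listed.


step 1: rule r1; match: 0->12, 1->5, 2->10, 3->11; deleted nodes 12; deleted edges (12,5,cv); (12,10,cv); (12,11,cv); (12,11,cvk); added nodes 14, 15, 16, 17, 18, 19, 20; added edges (17,5,cv); (17,14,cv); (17,16,cv); (18,10,cv); (18,14,cv); (18,15,cv); (19,11,cv); (19,15,cv); (19,16,cv); (20,14,cv); (20,15,cv); (20,16,cv); result: nodes: 3:V, 5:V, 8:V, 10:V, 11:V, 13:T, 14:V, 15:V, 16:V, 17:T, 18:T, 19:T, 20:T edges: (13,8,cv); (13,10,cv); (13,11,cv); (17,5,cv); (17,14,cv); (17,16,cv); (18,10,cv); (18,14,cv); (18,15,cv); (19,11,cv); (19,15,cv); (19,16,cv); (20,14,cv); (20,15,cv); (20,16,cv)
step 2: rule r1; match: 0->13, 1->8, 2->10, 3->11; deleted nodes 13; deleted edges (13,8,cv); (13,10,cv); (13,11,cv); added nodes 21, 22, 23, 24, 25, 26, 27; added edges (24,8,cv); (24,21,cv); (24,23,cv); (25,10,cv); (25,21,cv); (25,22,cv); (26,11,cv); (26,22,cv); (26,23,cv); (27,21,cv); (27,22,cv); (27,23,cv); result: nodes: 3:V, 5:V, 8:V, 10:V, 11:V, 14:V, 15:V, 16:V, 17:T, 18:T, 19:T, 20:T, 21:V, 22:V, 23:V, 24:T, 25:T, 26:T, 27:T edges: (17,5,cv); (17,14,cv); (17,16,cv); (18,10,cv); (18,14,cv); (18,15,cv); (19,11,cv); (19,15,cv); (19,16,cv); (20,14,cv); (20,15,cv); (20,16,cv); (24,8,cv); (24,21,cv); (24,23,cv); (25,10,cv); (25,21,cv); (25,22,cv); (26,11,cv); (26,22,cv); (26,23,cv); (27,21,cv); (27,22,cv); (27,23,cv)
step 3: rule r1; match: 0->17, 1->5, 2->14, 3->16; deleted nodes 17; deleted edges (17,5,cv); (17,14,cv); (17,16,cv); added nodes 28, 29, 30, 31, 32, 33, 34; added edges (31,5,cv); (31,28,cv); (31,30,cv); (32,14,cv); (32,28,cv); (32,29,cv); (33,16,cv); (33,29,cv); (33,30,cv); (34,28,cv); (34,29,cv); (34,30,cv); result: nodes: 3:V, 5:V, 8:V, 10:V, 11:V, 14:V, 15:V, 16:V, 18:T, 19:T, 20:T, 21:V, 22:V, 23:V, 24:T, 25:T, 26:T, 27:T, 28:V, 29:V, 30:V, 31:T, 32:T, 33:T, 34:T edges: (18,10,cv); (18,14,cv); (18,15,cv); (19,11,cv); (19,15,cv); (19,16,cv); (20,14,cv); (20,15,cv); (20,16,cv); (24,8,cv); (24,21,cv); (24,23,cv); (25,10,cv); (25,21,cv); (25,22,cv); (26,11,cv); (26,22,cv); (26,23,cv); (27,21,cv); (27,22,cv); (27,23,cv); (31,5,cv); (31,28,cv); (31,30,cv); (32,14,cv); (32,28,cv); (32,29,cv); (33,16,cv); (33,29,cv); (33,30,cv); (34,28,cv); (34,29,cv); (34,30,cv)
final:
nodes: 3:V, 5:V, 8:V, 10:V, 11:V, 14:V, 15:V, 16:V, 18:T, 19:T, 20:T, 21:V, 22:V, 23:V, 24:T, 25:T, 26:T, 27:T, 28:V, 29:V, 30:V, 31:T, 32:T, 33:T, 34:T
edges: (18,10,cv); (18,14,cv); (18,15,cv); (19,11,cv); (19,15,cv); (19,16,cv); (20,14,cv); (20,15,cv); (20,16,cv); (24,8,cv); (24,21,cv); (24,23,cv); (25,10,cv); (25,21,cv); (25,22,cv); (26,11,cv); (26,22,cv); (26,23,cv); (27,21,cv); (27,22,cv); (27,23,cv); (31,5,cv); (31,28,cv); (31,30,cv); (32,14,cv); (32,28,cv); (32,29,cv); (33,16,cv); (33,29,cv); (33,30,cv); (34,28,cv); (34,29,cv); (34,30,cv)


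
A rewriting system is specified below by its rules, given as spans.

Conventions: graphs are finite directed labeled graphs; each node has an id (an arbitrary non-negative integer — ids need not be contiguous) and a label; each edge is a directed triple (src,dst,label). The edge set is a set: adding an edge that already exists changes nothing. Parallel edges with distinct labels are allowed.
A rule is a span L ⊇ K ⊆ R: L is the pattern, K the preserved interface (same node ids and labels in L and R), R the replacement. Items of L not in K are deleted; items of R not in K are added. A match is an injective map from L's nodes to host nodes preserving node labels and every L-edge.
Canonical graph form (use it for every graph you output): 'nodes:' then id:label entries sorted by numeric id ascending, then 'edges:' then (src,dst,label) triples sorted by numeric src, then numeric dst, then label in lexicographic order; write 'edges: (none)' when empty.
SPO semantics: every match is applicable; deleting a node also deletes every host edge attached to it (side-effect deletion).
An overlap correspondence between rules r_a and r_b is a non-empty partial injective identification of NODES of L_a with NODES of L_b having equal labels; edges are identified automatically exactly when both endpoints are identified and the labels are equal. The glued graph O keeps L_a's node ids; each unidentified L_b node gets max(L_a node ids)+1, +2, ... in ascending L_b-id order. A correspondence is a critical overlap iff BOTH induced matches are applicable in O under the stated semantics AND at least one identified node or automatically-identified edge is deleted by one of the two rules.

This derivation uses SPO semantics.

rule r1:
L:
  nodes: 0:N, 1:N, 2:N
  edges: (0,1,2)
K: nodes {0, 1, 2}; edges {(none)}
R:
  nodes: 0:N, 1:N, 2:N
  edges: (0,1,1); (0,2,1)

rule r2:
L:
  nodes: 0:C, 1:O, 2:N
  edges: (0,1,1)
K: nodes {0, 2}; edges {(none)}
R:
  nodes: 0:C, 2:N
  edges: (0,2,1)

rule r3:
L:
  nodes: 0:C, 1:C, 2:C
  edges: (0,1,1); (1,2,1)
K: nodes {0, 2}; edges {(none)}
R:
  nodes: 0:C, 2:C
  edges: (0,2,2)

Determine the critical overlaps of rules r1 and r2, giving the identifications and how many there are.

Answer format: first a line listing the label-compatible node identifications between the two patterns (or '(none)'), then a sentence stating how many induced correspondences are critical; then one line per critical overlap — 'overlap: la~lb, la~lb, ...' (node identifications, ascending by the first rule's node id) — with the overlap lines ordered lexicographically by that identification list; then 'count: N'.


label-compatible node identifications between L(r1) and L(r2): 0~2, 1~2, 2~2
0 of the induced correspondences are critical overlaps of r1 and r2.
count: 0
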